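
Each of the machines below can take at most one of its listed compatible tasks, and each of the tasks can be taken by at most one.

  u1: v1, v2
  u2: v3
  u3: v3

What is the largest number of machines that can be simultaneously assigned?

Unit-capacity flow: source→left, listed edges, right→sink; max matching = max flow.
Augmenting path u1→v1 (+1); matched 1.
Augmenting path u2→v3 (+1); matched 2.
No augmenting path remains; maximum matching = 2.
König certificate: {u1, v3} is a vertex cover of size 2 (every listed pair touches it), so no matching can be larger.

2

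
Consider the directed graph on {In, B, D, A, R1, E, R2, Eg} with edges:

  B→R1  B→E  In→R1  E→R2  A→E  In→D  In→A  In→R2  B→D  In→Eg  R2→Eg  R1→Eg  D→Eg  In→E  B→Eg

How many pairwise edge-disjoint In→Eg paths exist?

4

Assign every edge capacity 1; by Menger, the answer equals the max flow.
Path In→Eg (+1); total 1.
Path In→D→Eg (+1); total 2.
Path In→R1→Eg (+1); total 3.
Path In→R2→Eg (+1); total 4.
No residual In→Eg path; max flow = 4.
Certifying cut of size 4: {In→D, In→Eg, In→R1, R2→Eg}.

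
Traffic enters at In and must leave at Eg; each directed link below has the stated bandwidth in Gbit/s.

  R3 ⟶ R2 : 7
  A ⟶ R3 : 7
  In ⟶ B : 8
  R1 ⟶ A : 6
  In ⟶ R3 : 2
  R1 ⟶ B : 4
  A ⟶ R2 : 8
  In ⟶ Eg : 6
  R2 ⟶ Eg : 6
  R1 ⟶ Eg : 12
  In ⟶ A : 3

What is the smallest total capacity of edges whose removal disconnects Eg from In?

Augment In→Eg: bottleneck 6, flow now 6.
Augment In→A→R2→Eg: bottleneck 3, flow now 9.
Augment In→R3→R2→Eg: bottleneck 2, flow now 11.
No augmenting path remains; maximum flow = 11.
By max-flow min-cut, the minimum cut capacity equals the max flow.
In the residual graph, reachable from In: {In, B}.
Min-cut edges: In→A (3), In→R3 (2), In→Eg (6); capacity 3 + 2 + 6 = 11.

11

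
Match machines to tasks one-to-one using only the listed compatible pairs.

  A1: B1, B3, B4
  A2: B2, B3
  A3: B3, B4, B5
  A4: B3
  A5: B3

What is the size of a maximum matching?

4

Unit-capacity flow: source→left, listed edges, right→sink; max matching = max flow.
Augmenting path A1→B1 (+1); matched 1.
Augmenting path A2→B2 (+1); matched 2.
Augmenting path A3→B3 (+1); matched 3.
Augmenting path A4→B3→A3→B4 (+1); matched 4.
No augmenting path remains; maximum matching = 4.
König certificate: {A1, A2, A3, B3} is a vertex cover of size 4 (every listed pair touches it), so no matching can be larger.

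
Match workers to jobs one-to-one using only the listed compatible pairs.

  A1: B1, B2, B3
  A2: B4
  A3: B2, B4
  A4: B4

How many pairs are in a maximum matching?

3

Unit-capacity flow: source→left, listed edges, right→sink; max matching = max flow.
Augmenting path A1→B1 (+1); matched 1.
Augmenting path A2→B4 (+1); matched 2.
Augmenting path A3→B2 (+1); matched 3.
No augmenting path remains; maximum matching = 3.
König certificate: {A1, A3, B4} is a vertex cover of size 3 (every listed pair touches it), so no matching can be larger.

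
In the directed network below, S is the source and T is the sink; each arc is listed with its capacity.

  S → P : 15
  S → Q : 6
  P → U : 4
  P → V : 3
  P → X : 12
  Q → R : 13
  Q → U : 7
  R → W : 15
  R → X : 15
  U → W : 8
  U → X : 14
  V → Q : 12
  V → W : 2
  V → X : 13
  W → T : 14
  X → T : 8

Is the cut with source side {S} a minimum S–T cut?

Yes — it is a minimum cut (capacity 21).

Given cut capacity: 15 + 6 = 21.
Augment S→P→X→T: bottleneck 8, flow now 8.
Augment S→P→U→W→T: bottleneck 4, flow now 12.
Augment S→P→V→W→T: bottleneck 2, flow now 14.
Augment S→Q→R→W→T: bottleneck 6, flow now 20.
Augment S→P→V→Q→R→W→T: bottleneck 1, flow now 21.
No augmenting path remains; maximum flow = 21.
Cut capacity 21 equals the max flow, so it is a minimum cut.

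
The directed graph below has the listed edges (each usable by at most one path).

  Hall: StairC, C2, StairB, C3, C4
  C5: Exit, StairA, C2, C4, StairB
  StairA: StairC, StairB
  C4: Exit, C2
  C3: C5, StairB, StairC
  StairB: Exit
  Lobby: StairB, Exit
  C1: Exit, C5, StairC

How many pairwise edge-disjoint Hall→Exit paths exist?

3

Assign every edge capacity 1; by Menger, the answer equals the max flow.
Path Hall→C4→Exit (+1); total 1.
Path Hall→StairB→Exit (+1); total 2.
Path Hall→C3→C5→Exit (+1); total 3.
No residual Hall→Exit path; max flow = 3.
Certifying cut of size 3: {Hall→C3, Hall→C4, Hall→StairB}.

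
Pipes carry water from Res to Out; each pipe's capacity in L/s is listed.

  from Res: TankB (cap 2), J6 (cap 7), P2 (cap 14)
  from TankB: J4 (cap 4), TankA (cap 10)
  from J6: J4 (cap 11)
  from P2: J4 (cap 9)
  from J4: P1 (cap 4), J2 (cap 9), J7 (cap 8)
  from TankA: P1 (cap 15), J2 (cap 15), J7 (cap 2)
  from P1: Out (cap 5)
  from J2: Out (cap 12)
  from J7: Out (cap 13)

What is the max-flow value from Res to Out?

Augment Res→TankB→J4→P1→Out: bottleneck 2, flow now 2.
Augment Res→J6→J4→P1→Out: bottleneck 2, flow now 4.
Augment Res→J6→J4→J2→Out: bottleneck 5, flow now 9.
Augment Res→P2→J4→J2→Out: bottleneck 4, flow now 13.
Augment Res→P2→J4→J7→Out: bottleneck 5, flow now 18.
No augmenting path remains; maximum flow = 18.
In the residual graph, reachable from Res: {Res, P2}.
Min-cut edges: Res→TankB (2), Res→J6 (7), P2→J4 (9); capacity 2 + 7 + 9 = 18.
This cut is saturated, so no flow can exceed 18.

18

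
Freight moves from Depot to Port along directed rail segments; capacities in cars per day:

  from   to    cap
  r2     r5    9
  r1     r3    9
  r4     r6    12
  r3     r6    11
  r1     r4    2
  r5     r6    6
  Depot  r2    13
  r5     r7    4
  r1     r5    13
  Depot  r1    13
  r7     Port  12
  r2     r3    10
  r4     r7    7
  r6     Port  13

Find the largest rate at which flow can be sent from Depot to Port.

Augment Depot→r1→r3→r6→Port: bottleneck 9, flow now 9.
Augment Depot→r1→r4→r6→Port: bottleneck 2, flow now 11.
Augment Depot→r1→r5→r6→Port: bottleneck 2, flow now 13.
Augment Depot→r2→r5→r7→Port: bottleneck 4, flow now 17.
Augment Depot→r2→r3→r6→r4→r7→Port: bottleneck 2, flow now 19. (uses reverse residual edge)
No augmenting path remains; maximum flow = 19.
In the residual graph, reachable from Depot: {Depot, r1, r2, r3, r5, r6}.
Min-cut edges: r1→r4 (2), r5→r7 (4), r6→Port (13); capacity 2 + 4 + 13 = 19.
This cut is saturated, so no flow can exceed 19.

19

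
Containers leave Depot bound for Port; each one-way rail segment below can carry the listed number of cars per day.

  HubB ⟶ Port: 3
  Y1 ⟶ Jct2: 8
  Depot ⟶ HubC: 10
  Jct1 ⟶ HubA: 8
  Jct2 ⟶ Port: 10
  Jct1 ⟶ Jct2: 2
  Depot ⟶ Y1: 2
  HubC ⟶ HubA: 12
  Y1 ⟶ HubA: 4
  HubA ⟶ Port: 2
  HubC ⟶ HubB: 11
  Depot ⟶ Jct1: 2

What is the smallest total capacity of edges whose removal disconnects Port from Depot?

Augment Depot→HubC→HubA→Port: bottleneck 2, flow now 2.
Augment Depot→HubC→HubB→Port: bottleneck 3, flow now 5.
Augment Depot→Jct1→Jct2→Port: bottleneck 2, flow now 7.
Augment Depot→Y1→Jct2→Port: bottleneck 2, flow now 9.
No augmenting path remains; maximum flow = 9.
By max-flow min-cut, the minimum cut capacity equals the max flow.
In the residual graph, reachable from Depot: {Depot, HubC, HubA, HubB}.
Min-cut edges: Depot→Jct1 (2), Depot→Y1 (2), HubA→Port (2), HubB→Port (3); capacity 2 + 2 + 2 + 3 = 9.

9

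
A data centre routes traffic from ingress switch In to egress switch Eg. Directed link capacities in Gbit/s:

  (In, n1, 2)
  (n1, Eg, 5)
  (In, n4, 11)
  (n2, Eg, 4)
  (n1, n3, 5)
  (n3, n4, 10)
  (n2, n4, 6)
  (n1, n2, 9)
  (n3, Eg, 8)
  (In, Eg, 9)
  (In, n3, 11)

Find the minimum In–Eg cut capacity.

19

Augment In→Eg: bottleneck 9, flow now 9.
Augment In→n1→Eg: bottleneck 2, flow now 11.
Augment In→n3→Eg: bottleneck 8, flow now 19.
No augmenting path remains; maximum flow = 19.
By max-flow min-cut, the minimum cut capacity equals the max flow.
In the residual graph, reachable from In: {In, n3, n4}.
Min-cut edges: In→n1 (2), In→Eg (9), n3→Eg (8); capacity 2 + 9 + 8 = 19.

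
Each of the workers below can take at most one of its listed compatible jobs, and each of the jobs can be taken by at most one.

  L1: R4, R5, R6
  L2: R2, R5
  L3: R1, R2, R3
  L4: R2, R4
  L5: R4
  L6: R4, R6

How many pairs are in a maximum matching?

Unit-capacity flow: source→left, listed edges, right→sink; max matching = max flow.
Augmenting path L1→R4 (+1); matched 1.
Augmenting path L2→R2 (+1); matched 2.
Augmenting path L3→R1 (+1); matched 3.
Augmenting path L6→R6 (+1); matched 4.
Augmenting path L4→R2→L2→R5 (+1); matched 5.
No augmenting path remains; maximum matching = 5.
König certificate: {L3, R2, R4, R5, R6} is a vertex cover of size 5 (every listed pair touches it), so no matching can be larger.

5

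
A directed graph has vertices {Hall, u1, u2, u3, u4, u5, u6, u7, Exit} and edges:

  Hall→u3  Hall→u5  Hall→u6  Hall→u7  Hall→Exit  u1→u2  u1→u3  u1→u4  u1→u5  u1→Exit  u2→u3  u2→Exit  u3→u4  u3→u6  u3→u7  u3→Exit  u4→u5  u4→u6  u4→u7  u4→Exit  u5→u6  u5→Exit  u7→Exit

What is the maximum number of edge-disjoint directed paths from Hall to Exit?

4

Assign every edge capacity 1; by Menger, the answer equals the max flow.
Path Hall→Exit (+1); total 1.
Path Hall→u3→Exit (+1); total 2.
Path Hall→u5→Exit (+1); total 3.
Path Hall→u7→Exit (+1); total 4.
No residual Hall→Exit path; max flow = 4.
Certifying cut of size 4: {Hall→Exit, Hall→u3, Hall→u5, Hall→u7}.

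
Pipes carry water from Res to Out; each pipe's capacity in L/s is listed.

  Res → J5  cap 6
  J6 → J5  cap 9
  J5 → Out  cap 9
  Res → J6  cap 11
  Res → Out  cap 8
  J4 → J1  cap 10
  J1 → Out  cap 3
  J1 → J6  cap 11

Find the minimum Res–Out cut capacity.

17

Augment Res→Out: bottleneck 8, flow now 8.
Augment Res→J5→Out: bottleneck 6, flow now 14.
Augment Res→J6→J5→Out: bottleneck 3, flow now 17.
No augmenting path remains; maximum flow = 17.
By max-flow min-cut, the minimum cut capacity equals the max flow.
In the residual graph, reachable from Res: {Res, J6, J5}.
Min-cut edges: Res→Out (8), J5→Out (9); capacity 8 + 9 = 17.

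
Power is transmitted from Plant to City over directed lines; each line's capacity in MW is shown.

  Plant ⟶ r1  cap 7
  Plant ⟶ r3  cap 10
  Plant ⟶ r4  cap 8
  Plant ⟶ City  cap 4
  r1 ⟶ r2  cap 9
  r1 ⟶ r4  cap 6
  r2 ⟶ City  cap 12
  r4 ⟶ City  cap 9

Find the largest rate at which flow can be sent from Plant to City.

Augment Plant→City: bottleneck 4, flow now 4.
Augment Plant→r4→City: bottleneck 8, flow now 12.
Augment Plant→r1→r2→City: bottleneck 7, flow now 19.
No augmenting path remains; maximum flow = 19.
In the residual graph, reachable from Plant: {Plant, r3}.
Min-cut edges: Plant→r1 (7), Plant→r4 (8), Plant→City (4); capacity 7 + 8 + 4 = 19.
This cut is saturated, so no flow can exceed 19.

19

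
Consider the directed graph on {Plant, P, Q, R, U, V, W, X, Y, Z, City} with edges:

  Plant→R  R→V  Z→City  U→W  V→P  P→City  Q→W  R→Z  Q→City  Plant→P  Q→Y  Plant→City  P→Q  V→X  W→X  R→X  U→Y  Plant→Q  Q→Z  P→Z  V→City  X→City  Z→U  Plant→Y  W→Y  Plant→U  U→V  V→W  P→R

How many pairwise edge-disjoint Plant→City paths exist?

Assign every edge capacity 1; by Menger, the answer equals the max flow.
Path Plant→City (+1); total 1.
Path Plant→P→City (+1); total 2.
Path Plant→Q→City (+1); total 3.
Path Plant→R→V→City (+1); total 4.
Path Plant→U→V→X→City (+1); total 5.
No residual Plant→City path; max flow = 5.
Certifying cut of size 5: {Plant→City, Plant→P, Plant→Q, Plant→R, Plant→U}.

5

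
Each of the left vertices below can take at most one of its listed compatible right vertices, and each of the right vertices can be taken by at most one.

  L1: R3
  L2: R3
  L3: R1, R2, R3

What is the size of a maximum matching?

2

Unit-capacity flow: source→left, listed edges, right→sink; max matching = max flow.
Augmenting path L1→R3 (+1); matched 1.
Augmenting path L3→R1 (+1); matched 2.
No augmenting path remains; maximum matching = 2.
König certificate: {L3, R3} is a vertex cover of size 2 (every listed pair touches it), so no matching can be larger.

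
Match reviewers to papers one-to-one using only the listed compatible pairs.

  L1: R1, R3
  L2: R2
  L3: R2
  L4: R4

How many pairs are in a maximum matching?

Unit-capacity flow: source→left, listed edges, right→sink; max matching = max flow.
Augmenting path L1→R1 (+1); matched 1.
Augmenting path L2→R2 (+1); matched 2.
Augmenting path L4→R4 (+1); matched 3.
No augmenting path remains; maximum matching = 3.
König certificate: {L1, L4, R2} is a vertex cover of size 3 (every listed pair touches it), so no matching can be larger.

3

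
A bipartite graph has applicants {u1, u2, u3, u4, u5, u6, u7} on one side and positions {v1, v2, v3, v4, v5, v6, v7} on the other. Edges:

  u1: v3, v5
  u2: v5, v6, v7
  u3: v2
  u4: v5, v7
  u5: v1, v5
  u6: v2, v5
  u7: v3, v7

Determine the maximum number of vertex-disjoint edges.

6

Unit-capacity flow: source→left, listed edges, right→sink; max matching = max flow.
Augmenting path u1→v3 (+1); matched 1.
Augmenting path u2→v5 (+1); matched 2.
Augmenting path u3→v2 (+1); matched 3.
Augmenting path u4→v7 (+1); matched 4.
Augmenting path u5→v1 (+1); matched 5.
Augmenting path u6→v5→u2→v6 (+1); matched 6.
No augmenting path remains; maximum matching = 6.
König certificate: {u2, u5, v2, v3, v5, v7} is a vertex cover of size 6 (every listed pair touches it), so no matching can be larger.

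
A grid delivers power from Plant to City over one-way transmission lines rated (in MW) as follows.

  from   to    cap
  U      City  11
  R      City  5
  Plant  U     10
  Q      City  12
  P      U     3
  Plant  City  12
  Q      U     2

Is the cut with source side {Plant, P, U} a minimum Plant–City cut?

Given cut capacity: 12 + 11 = 23.
Augment Plant→City: bottleneck 12, flow now 12.
Augment Plant→U→City: bottleneck 10, flow now 22.
No augmenting path remains; maximum flow = 22.
In the residual graph, reachable from Plant: {Plant}.
Min-cut edges: Plant→U (10), Plant→City (12); capacity 10 + 12 = 22.
Cut capacity 23 exceeds the max flow 22, so it is not minimum.

No — its capacity is 23, but the minimum cut has capacity 22.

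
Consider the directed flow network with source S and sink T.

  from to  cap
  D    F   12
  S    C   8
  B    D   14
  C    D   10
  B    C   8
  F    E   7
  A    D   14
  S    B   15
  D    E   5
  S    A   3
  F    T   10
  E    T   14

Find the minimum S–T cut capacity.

Augment S→A→D→E→T: bottleneck 3, flow now 3.
Augment S→B→D→E→T: bottleneck 2, flow now 5.
Augment S→B→D→F→T: bottleneck 10, flow now 15.
Augment S→B→D→F→E→T: bottleneck 2, flow now 17.
No augmenting path remains; maximum flow = 17.
By max-flow min-cut, the minimum cut capacity equals the max flow.
In the residual graph, reachable from S: {S, A, B, C, D}.
Min-cut edges: D→E (5), D→F (12); capacity 5 + 12 = 17.

17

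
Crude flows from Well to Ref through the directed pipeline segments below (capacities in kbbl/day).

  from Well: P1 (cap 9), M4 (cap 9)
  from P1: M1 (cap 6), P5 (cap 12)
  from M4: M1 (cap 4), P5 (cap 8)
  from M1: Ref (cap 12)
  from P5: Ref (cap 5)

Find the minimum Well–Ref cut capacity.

Augment Well→P1→M1→Ref: bottleneck 6, flow now 6.
Augment Well→P1→P5→Ref: bottleneck 3, flow now 9.
Augment Well→M4→M1→Ref: bottleneck 4, flow now 13.
Augment Well→M4→P5→Ref: bottleneck 2, flow now 15.
No augmenting path remains; maximum flow = 15.
By max-flow min-cut, the minimum cut capacity equals the max flow.
In the residual graph, reachable from Well: {Well, P1, M4, P5}.
Min-cut edges: P1→M1 (6), M4→M1 (4), P5→Ref (5); capacity 6 + 4 + 5 = 15.

15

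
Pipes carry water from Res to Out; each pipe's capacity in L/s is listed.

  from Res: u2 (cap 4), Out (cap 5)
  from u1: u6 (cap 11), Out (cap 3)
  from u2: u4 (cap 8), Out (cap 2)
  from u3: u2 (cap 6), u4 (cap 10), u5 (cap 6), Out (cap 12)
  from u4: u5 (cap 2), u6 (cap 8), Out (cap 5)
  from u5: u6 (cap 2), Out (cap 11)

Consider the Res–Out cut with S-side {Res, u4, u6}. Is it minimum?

Given cut capacity: 4 + 5 + 2 + 5 = 16.
Augment Res→Out: bottleneck 5, flow now 5.
Augment Res→u2→Out: bottleneck 2, flow now 7.
Augment Res→u2→u4→Out: bottleneck 2, flow now 9.
No augmenting path remains; maximum flow = 9.
In the residual graph, reachable from Res: {Res}.
Min-cut edges: Res→u2 (4), Res→Out (5); capacity 4 + 5 = 9.
Cut capacity 16 exceeds the max flow 9, so it is not minimum.

No — its capacity is 16, but the minimum cut has capacity 9.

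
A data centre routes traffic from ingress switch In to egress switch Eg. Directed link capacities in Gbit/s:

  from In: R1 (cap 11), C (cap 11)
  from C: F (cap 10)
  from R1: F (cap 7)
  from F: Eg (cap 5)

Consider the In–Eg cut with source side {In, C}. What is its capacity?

21

Edges leaving {In, C}: In→R1 (11), C→F (10).
Cut capacity = 11 + 10 = 21.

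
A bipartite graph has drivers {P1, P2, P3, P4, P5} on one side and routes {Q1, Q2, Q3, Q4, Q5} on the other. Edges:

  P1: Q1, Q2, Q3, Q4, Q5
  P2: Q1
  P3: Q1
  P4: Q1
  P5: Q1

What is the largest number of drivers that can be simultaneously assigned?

Unit-capacity flow: source→left, listed edges, right→sink; max matching = max flow.
Augmenting path P1→Q1 (+1); matched 1.
Augmenting path P2→Q1→P1→Q2 (+1); matched 2.
No augmenting path remains; maximum matching = 2.
König certificate: {P1, Q1} is a vertex cover of size 2 (every listed pair touches it), so no matching can be larger.

2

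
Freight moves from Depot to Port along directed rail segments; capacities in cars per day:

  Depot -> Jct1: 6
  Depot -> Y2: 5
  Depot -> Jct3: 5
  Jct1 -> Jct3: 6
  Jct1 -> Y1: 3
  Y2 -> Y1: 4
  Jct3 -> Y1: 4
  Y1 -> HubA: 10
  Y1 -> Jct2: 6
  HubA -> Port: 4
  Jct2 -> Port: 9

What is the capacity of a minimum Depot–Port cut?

Augment Depot→Jct1→Y1→HubA→Port: bottleneck 3, flow now 3.
Augment Depot→Y2→Y1→HubA→Port: bottleneck 1, flow now 4.
Augment Depot→Y2→Y1→Jct2→Port: bottleneck 3, flow now 7.
Augment Depot→Jct3→Y1→Jct2→Port: bottleneck 3, flow now 10.
No augmenting path remains; maximum flow = 10.
By max-flow min-cut, the minimum cut capacity equals the max flow.
In the residual graph, reachable from Depot: {Depot, Jct1, Y2, Jct3, Y1, HubA}.
Min-cut edges: Y1→Jct2 (6), HubA→Port (4); capacity 6 + 4 = 10.

10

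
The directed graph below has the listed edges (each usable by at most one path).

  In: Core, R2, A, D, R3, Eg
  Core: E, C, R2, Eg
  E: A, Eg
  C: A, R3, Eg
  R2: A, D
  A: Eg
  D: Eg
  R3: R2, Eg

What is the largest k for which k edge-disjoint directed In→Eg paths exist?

5

Assign every edge capacity 1; by Menger, the answer equals the max flow.
Path In→Eg (+1); total 1.
Path In→Core→Eg (+1); total 2.
Path In→A→Eg (+1); total 3.
Path In→D→Eg (+1); total 4.
Path In→R3→Eg (+1); total 5.
No residual In→Eg path; max flow = 5.
Certifying cut of size 5: {A→Eg, D→Eg, In→Core, In→Eg, In→R3}.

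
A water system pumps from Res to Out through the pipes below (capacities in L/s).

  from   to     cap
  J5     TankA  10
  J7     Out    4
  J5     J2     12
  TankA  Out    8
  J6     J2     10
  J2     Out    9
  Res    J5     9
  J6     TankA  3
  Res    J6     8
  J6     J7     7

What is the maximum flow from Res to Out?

17

Augment Res→J5→J2→Out: bottleneck 9, flow now 9.
Augment Res→J6→J7→Out: bottleneck 4, flow now 13.
Augment Res→J6→TankA→Out: bottleneck 3, flow now 16.
Augment Res→J6→J2→J5→TankA→Out: bottleneck 1, flow now 17. (uses reverse residual edge)
No augmenting path remains; maximum flow = 17.
In the residual graph, reachable from Res: {Res}.
Min-cut edges: Res→J5 (9), Res→J6 (8); capacity 9 + 8 = 17.
This cut is saturated, so no flow can exceed 17.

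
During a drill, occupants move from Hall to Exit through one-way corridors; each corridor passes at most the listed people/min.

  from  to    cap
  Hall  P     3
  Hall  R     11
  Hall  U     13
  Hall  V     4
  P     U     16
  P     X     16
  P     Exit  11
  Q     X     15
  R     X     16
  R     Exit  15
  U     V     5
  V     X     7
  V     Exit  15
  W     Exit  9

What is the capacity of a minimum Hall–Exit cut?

Augment Hall→P→Exit: bottleneck 3, flow now 3.
Augment Hall→R→Exit: bottleneck 11, flow now 14.
Augment Hall→V→Exit: bottleneck 4, flow now 18.
Augment Hall→U→V→Exit: bottleneck 5, flow now 23.
No augmenting path remains; maximum flow = 23.
By max-flow min-cut, the minimum cut capacity equals the max flow.
In the residual graph, reachable from Hall: {Hall, U}.
Min-cut edges: Hall→P (3), Hall→R (11), Hall→V (4), U→V (5); capacity 3 + 11 + 4 + 5 = 23.

23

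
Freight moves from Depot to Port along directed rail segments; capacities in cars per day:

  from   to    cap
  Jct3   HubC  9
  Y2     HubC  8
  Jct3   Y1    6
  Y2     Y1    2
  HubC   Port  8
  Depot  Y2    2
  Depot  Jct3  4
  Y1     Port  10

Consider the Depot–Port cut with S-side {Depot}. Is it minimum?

Given cut capacity: 2 + 4 = 6.
Augment Depot→Y2→Y1→Port: bottleneck 2, flow now 2.
Augment Depot→Jct3→Y1→Port: bottleneck 4, flow now 6.
No augmenting path remains; maximum flow = 6.
Cut capacity 6 equals the max flow, so it is a minimum cut.

Yes — it is a minimum cut (capacity 6).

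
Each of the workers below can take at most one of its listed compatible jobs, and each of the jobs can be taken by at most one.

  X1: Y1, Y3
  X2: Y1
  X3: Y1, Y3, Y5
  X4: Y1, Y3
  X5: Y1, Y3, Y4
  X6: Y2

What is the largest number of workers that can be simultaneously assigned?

Unit-capacity flow: source→left, listed edges, right→sink; max matching = max flow.
Augmenting path X1→Y1 (+1); matched 1.
Augmenting path X3→Y3 (+1); matched 2.
Augmenting path X5→Y4 (+1); matched 3.
Augmenting path X6→Y2 (+1); matched 4.
Augmenting path X4→Y3→X3→Y5 (+1); matched 5.
No augmenting path remains; maximum matching = 5.
König certificate: {X3, X5, X6, Y1, Y3} is a vertex cover of size 5 (every listed pair touches it), so no matching can be larger.

5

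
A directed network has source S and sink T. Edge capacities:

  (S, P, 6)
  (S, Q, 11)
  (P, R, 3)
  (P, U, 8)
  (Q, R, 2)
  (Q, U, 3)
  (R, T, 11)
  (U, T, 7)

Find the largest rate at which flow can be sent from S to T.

11

Augment S→P→R→T: bottleneck 3, flow now 3.
Augment S→P→U→T: bottleneck 3, flow now 6.
Augment S→Q→R→T: bottleneck 2, flow now 8.
Augment S→Q→U→T: bottleneck 3, flow now 11.
No augmenting path remains; maximum flow = 11.
In the residual graph, reachable from S: {S, Q}.
Min-cut edges: S→P (6), Q→R (2), Q→U (3); capacity 6 + 2 + 3 = 11.
This cut is saturated, so no flow can exceed 11.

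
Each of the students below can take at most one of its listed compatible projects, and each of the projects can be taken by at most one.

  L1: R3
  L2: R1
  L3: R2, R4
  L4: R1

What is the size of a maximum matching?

Unit-capacity flow: source→left, listed edges, right→sink; max matching = max flow.
Augmenting path L1→R3 (+1); matched 1.
Augmenting path L2→R1 (+1); matched 2.
Augmenting path L3→R2 (+1); matched 3.
No augmenting path remains; maximum matching = 3.
König certificate: {L1, L3, R1} is a vertex cover of size 3 (every listed pair touches it), so no matching can be larger.

3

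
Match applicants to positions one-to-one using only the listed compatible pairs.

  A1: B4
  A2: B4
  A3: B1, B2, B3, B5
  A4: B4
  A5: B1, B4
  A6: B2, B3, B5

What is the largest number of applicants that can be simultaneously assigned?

Unit-capacity flow: source→left, listed edges, right→sink; max matching = max flow.
Augmenting path A1→B4 (+1); matched 1.
Augmenting path A3→B1 (+1); matched 2.
Augmenting path A6→B2 (+1); matched 3.
Augmenting path A5→B1→A3→B3 (+1); matched 4.
No augmenting path remains; maximum matching = 4.
König certificate: {A3, A5, A6, B4} is a vertex cover of size 4 (every listed pair touches it), so no matching can be larger.

4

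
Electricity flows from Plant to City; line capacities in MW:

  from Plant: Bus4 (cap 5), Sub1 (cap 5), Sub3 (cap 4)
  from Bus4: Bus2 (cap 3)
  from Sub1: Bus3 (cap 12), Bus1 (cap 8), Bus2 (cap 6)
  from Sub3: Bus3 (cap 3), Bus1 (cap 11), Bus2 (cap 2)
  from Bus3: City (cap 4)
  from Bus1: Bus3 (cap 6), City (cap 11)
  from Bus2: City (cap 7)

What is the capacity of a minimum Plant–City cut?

12

Augment Plant→Bus4→Bus2→City: bottleneck 3, flow now 3.
Augment Plant→Sub1→Bus3→City: bottleneck 4, flow now 7.
Augment Plant→Sub1→Bus1→City: bottleneck 1, flow now 8.
Augment Plant→Sub3→Bus1→City: bottleneck 4, flow now 12.
No augmenting path remains; maximum flow = 12.
By max-flow min-cut, the minimum cut capacity equals the max flow.
In the residual graph, reachable from Plant: {Plant, Bus4}.
Min-cut edges: Plant→Sub1 (5), Plant→Sub3 (4), Bus4→Bus2 (3); capacity 5 + 4 + 3 = 12.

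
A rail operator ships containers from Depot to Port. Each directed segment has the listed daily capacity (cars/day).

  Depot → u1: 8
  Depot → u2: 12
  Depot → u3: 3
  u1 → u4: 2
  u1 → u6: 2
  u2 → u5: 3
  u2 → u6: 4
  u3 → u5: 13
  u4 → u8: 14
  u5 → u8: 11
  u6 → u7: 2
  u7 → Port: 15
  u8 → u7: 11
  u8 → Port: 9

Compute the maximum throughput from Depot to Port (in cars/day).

10

Augment Depot→u1→u4→u8→Port: bottleneck 2, flow now 2.
Augment Depot→u1→u6→u7→Port: bottleneck 2, flow now 4.
Augment Depot→u2→u5→u8→Port: bottleneck 3, flow now 7.
Augment Depot→u3→u5→u8→Port: bottleneck 3, flow now 10.
No augmenting path remains; maximum flow = 10.
In the residual graph, reachable from Depot: {Depot, u1, u2, u6}.
Min-cut edges: Depot→u3 (3), u1→u4 (2), u2→u5 (3), u6→u7 (2); capacity 3 + 2 + 3 + 2 = 10.
This cut is saturated, so no flow can exceed 10.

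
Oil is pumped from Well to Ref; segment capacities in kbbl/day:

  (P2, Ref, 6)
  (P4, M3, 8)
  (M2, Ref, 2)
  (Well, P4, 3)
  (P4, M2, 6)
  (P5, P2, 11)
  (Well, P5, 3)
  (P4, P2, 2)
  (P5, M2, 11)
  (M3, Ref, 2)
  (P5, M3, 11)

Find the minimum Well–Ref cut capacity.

Augment Well→P4→P2→Ref: bottleneck 2, flow now 2.
Augment Well→P4→M2→Ref: bottleneck 1, flow now 3.
Augment Well→P5→P2→Ref: bottleneck 3, flow now 6.
No augmenting path remains; maximum flow = 6.
By max-flow min-cut, the minimum cut capacity equals the max flow.
In the residual graph, reachable from Well: {Well}.
Min-cut edges: Well→P4 (3), Well→P5 (3); capacity 3 + 3 = 6.

6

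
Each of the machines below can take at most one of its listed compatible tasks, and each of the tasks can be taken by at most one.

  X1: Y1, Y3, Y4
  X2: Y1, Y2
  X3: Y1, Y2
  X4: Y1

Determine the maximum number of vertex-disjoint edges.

3

Unit-capacity flow: source→left, listed edges, right→sink; max matching = max flow.
Augmenting path X1→Y1 (+1); matched 1.
Augmenting path X2→Y2 (+1); matched 2.
Augmenting path X3→Y1→X1→Y3 (+1); matched 3.
No augmenting path remains; maximum matching = 3.
König certificate: {X1, Y1, Y2} is a vertex cover of size 3 (every listed pair touches it), so no matching can be larger.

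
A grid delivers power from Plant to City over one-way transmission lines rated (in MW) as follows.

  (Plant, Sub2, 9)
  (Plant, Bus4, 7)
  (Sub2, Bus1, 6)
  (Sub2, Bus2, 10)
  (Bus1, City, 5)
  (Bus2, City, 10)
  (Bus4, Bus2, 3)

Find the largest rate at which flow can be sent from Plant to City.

12

Augment Plant→Bus4→Bus2→City: bottleneck 3, flow now 3.
Augment Plant→Sub2→Bus1→City: bottleneck 5, flow now 8.
Augment Plant→Sub2→Bus2→City: bottleneck 4, flow now 12.
No augmenting path remains; maximum flow = 12.
In the residual graph, reachable from Plant: {Plant, Bus4}.
Min-cut edges: Plant→Sub2 (9), Bus4→Bus2 (3); capacity 9 + 3 = 12.
This cut is saturated, so no flow can exceed 12.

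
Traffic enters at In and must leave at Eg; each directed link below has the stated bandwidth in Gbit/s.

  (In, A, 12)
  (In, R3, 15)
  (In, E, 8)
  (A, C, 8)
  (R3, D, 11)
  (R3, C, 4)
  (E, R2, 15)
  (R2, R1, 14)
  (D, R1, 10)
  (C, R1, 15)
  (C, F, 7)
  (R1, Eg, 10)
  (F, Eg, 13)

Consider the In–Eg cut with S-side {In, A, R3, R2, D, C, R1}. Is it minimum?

No — its capacity is 25, but the minimum cut has capacity 17.

Given cut capacity: 8 + 7 + 10 = 25.
Augment In→A→C→R1→Eg: bottleneck 8, flow now 8.
Augment In→R3→D→R1→Eg: bottleneck 2, flow now 10.
Augment In→R3→C→F→Eg: bottleneck 4, flow now 14.
Augment In→R3→D→R1→C→F→Eg: bottleneck 3, flow now 17. (uses reverse residual edge)
No augmenting path remains; maximum flow = 17.
In the residual graph, reachable from In: {In, A, R3, E, R2, D, C, R1}.
Min-cut edges: C→F (7), R1→Eg (10); capacity 7 + 10 = 17.
Cut capacity 25 exceeds the max flow 17, so it is not minimum.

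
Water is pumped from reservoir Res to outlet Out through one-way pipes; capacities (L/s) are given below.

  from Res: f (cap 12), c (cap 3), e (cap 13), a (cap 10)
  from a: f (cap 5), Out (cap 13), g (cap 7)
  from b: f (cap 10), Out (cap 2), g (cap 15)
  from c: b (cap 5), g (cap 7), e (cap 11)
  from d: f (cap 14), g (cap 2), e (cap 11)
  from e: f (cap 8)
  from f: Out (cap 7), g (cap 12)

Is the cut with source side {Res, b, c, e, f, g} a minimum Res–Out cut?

Given cut capacity: 10 + 2 + 7 = 19.
Augment Res→a→Out: bottleneck 10, flow now 10.
Augment Res→f→Out: bottleneck 7, flow now 17.
Augment Res→c→b→Out: bottleneck 2, flow now 19.
No augmenting path remains; maximum flow = 19.
Cut capacity 19 equals the max flow, so it is a minimum cut.

Yes — it is a minimum cut (capacity 19).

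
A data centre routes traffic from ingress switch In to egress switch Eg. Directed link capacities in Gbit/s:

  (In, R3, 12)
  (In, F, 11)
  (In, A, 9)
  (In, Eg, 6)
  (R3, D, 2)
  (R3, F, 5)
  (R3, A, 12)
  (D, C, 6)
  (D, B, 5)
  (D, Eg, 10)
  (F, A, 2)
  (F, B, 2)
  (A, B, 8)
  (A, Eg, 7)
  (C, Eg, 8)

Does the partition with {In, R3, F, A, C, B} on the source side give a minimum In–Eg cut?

No — its capacity is 23, but the minimum cut has capacity 15.

Given cut capacity: 6 + 2 + 7 + 8 = 23.
Augment In→Eg: bottleneck 6, flow now 6.
Augment In→A→Eg: bottleneck 7, flow now 13.
Augment In→R3→D→Eg: bottleneck 2, flow now 15.
No augmenting path remains; maximum flow = 15.
In the residual graph, reachable from In: {In, R3, F, A, B}.
Min-cut edges: In→Eg (6), R3→D (2), A→Eg (7); capacity 6 + 2 + 7 = 15.
Cut capacity 23 exceeds the max flow 15, so it is not minimum.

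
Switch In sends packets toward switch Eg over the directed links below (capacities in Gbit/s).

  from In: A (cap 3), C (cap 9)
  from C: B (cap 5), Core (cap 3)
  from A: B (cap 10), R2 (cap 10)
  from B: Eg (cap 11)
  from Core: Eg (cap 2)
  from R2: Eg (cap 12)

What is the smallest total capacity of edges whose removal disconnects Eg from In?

Augment In→C→B→Eg: bottleneck 5, flow now 5.
Augment In→C→Core→Eg: bottleneck 2, flow now 7.
Augment In→A→B→Eg: bottleneck 3, flow now 10.
No augmenting path remains; maximum flow = 10.
By max-flow min-cut, the minimum cut capacity equals the max flow.
In the residual graph, reachable from In: {In, C, Core}.
Min-cut edges: In→A (3), C→B (5), Core→Eg (2); capacity 3 + 5 + 2 = 10.

10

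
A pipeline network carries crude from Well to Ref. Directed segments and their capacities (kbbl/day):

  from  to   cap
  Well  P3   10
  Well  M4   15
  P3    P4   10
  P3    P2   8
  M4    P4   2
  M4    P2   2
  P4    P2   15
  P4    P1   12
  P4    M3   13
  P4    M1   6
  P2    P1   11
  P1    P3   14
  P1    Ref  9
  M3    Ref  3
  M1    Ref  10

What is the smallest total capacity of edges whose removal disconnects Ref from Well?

14

Augment Well→P3→P4→P1→Ref: bottleneck 9, flow now 9.
Augment Well→P3→P4→M3→Ref: bottleneck 1, flow now 10.
Augment Well→M4→P4→M3→Ref: bottleneck 2, flow now 12.
Augment Well→M4→P2→P1→P4→M1→Ref: bottleneck 2, flow now 14. (uses reverse residual edge)
No augmenting path remains; maximum flow = 14.
By max-flow min-cut, the minimum cut capacity equals the max flow.
In the residual graph, reachable from Well: {Well, M4}.
Min-cut edges: Well→P3 (10), M4→P4 (2), M4→P2 (2); capacity 10 + 2 + 2 = 14.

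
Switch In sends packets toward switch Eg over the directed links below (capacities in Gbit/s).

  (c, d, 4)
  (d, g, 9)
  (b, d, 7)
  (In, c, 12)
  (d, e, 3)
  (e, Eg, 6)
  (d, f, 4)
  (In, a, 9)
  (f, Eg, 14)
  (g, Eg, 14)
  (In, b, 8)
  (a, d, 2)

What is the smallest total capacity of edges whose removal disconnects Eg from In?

13

Augment In→a→d→e→Eg: bottleneck 2, flow now 2.
Augment In→b→d→e→Eg: bottleneck 1, flow now 3.
Augment In→b→d→f→Eg: bottleneck 4, flow now 7.
Augment In→b→d→g→Eg: bottleneck 2, flow now 9.
Augment In→c→d→g→Eg: bottleneck 4, flow now 13.
No augmenting path remains; maximum flow = 13.
By max-flow min-cut, the minimum cut capacity equals the max flow.
In the residual graph, reachable from In: {In, a, b, c}.
Min-cut edges: a→d (2), b→d (7), c→d (4); capacity 2 + 7 + 4 = 13.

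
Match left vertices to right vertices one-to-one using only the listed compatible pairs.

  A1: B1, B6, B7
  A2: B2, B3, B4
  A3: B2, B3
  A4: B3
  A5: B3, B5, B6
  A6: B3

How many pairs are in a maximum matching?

Unit-capacity flow: source→left, listed edges, right→sink; max matching = max flow.
Augmenting path A1→B1 (+1); matched 1.
Augmenting path A2→B2 (+1); matched 2.
Augmenting path A3→B3 (+1); matched 3.
Augmenting path A5→B5 (+1); matched 4.
Augmenting path A4→B3→A3→B2→A2→B4 (+1); matched 5.
No augmenting path remains; maximum matching = 5.
König certificate: {A1, A2, A3, A5, B3} is a vertex cover of size 5 (every listed pair touches it), so no matching can be larger.

5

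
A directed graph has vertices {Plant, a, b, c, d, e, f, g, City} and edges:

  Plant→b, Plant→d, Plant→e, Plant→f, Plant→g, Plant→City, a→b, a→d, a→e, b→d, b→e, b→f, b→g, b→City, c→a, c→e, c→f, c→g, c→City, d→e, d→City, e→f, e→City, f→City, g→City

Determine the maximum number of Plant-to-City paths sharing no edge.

Assign every edge capacity 1; by Menger, the answer equals the max flow.
Path Plant→City (+1); total 1.
Path Plant→b→City (+1); total 2.
Path Plant→d→City (+1); total 3.
Path Plant→e→City (+1); total 4.
Path Plant→f→City (+1); total 5.
Path Plant→g→City (+1); total 6.
No residual Plant→City path; max flow = 6.
Certifying cut of size 6: {Plant→City, Plant→b, Plant→d, Plant→e, Plant→f, Plant→g}.

6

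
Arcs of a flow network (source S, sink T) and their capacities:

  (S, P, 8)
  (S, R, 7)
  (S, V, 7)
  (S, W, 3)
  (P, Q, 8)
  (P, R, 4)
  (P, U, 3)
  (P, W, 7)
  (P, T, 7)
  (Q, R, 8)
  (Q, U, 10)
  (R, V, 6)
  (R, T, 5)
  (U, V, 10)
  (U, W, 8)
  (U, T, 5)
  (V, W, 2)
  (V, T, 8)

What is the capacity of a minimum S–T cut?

Augment S→P→T: bottleneck 7, flow now 7.
Augment S→R→T: bottleneck 5, flow now 12.
Augment S→V→T: bottleneck 7, flow now 19.
Augment S→P→U→T: bottleneck 1, flow now 20.
Augment S→R→V→T: bottleneck 1, flow now 21.
No augmenting path remains; maximum flow = 21.
By max-flow min-cut, the minimum cut capacity equals the max flow.
In the residual graph, reachable from S: {S, R, V, W}.
Min-cut edges: S→P (8), R→T (5), V→T (8); capacity 8 + 5 + 8 = 21.

21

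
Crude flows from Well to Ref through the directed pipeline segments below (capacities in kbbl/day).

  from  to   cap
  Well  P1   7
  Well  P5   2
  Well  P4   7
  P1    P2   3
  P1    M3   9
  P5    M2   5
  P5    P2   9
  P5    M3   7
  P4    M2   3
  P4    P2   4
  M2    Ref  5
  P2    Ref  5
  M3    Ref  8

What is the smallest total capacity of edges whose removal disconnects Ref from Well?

16

Augment Well→P1→P2→Ref: bottleneck 3, flow now 3.
Augment Well→P1→M3→Ref: bottleneck 4, flow now 7.
Augment Well→P5→M2→Ref: bottleneck 2, flow now 9.
Augment Well→P4→M2→Ref: bottleneck 3, flow now 12.
Augment Well→P4→P2→Ref: bottleneck 2, flow now 14.
Augment Well→P4→P2→P1→M3→Ref: bottleneck 2, flow now 16. (uses reverse residual edge)
No augmenting path remains; maximum flow = 16.
By max-flow min-cut, the minimum cut capacity equals the max flow.
In the residual graph, reachable from Well: {Well}.
Min-cut edges: Well→P1 (7), Well→P5 (2), Well→P4 (7); capacity 7 + 2 + 7 = 16.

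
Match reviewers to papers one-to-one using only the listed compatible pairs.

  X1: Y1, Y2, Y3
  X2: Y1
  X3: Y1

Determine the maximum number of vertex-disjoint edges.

Unit-capacity flow: source→left, listed edges, right→sink; max matching = max flow.
Augmenting path X1→Y1 (+1); matched 1.
Augmenting path X2→Y1→X1→Y2 (+1); matched 2.
No augmenting path remains; maximum matching = 2.
König certificate: {X1, Y1} is a vertex cover of size 2 (every listed pair touches it), so no matching can be larger.

2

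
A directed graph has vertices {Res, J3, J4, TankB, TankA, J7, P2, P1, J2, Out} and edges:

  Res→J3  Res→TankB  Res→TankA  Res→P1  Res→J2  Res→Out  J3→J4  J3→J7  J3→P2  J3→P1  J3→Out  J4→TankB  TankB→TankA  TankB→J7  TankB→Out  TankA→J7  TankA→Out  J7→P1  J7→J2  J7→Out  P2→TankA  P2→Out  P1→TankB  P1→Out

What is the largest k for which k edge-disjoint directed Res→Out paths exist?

Assign every edge capacity 1; by Menger, the answer equals the max flow.
Path Res→Out (+1); total 1.
Path Res→J3→Out (+1); total 2.
Path Res→TankB→Out (+1); total 3.
Path Res→TankA→Out (+1); total 4.
Path Res→P1→Out (+1); total 5.
No residual Res→Out path; max flow = 5.
Certifying cut of size 5: {Res→J3, Res→Out, Res→P1, Res→TankA, Res→TankB}.

5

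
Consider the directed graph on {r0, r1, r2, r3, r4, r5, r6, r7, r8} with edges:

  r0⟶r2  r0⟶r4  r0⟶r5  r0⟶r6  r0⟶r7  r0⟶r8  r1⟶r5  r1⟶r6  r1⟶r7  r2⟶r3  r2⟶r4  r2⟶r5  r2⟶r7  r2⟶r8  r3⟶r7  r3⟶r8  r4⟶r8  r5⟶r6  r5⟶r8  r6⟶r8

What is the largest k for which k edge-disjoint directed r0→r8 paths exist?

5

Assign every edge capacity 1; by Menger, the answer equals the max flow.
Path r0→r8 (+1); total 1.
Path r0→r2→r8 (+1); total 2.
Path r0→r4→r8 (+1); total 3.
Path r0→r5→r8 (+1); total 4.
Path r0→r6→r8 (+1); total 5.
No residual r0→r8 path; max flow = 5.
Certifying cut of size 5: {r0→r2, r0→r4, r0→r5, r0→r6, r0→r8}.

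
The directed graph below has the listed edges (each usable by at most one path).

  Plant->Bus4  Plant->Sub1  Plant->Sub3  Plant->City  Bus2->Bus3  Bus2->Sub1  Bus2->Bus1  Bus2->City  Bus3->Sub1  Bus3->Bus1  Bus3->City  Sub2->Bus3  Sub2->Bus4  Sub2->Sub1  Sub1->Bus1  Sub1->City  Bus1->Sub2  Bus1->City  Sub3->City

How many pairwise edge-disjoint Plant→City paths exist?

3

Assign every edge capacity 1; by Menger, the answer equals the max flow.
Path Plant→City (+1); total 1.
Path Plant→Sub1→City (+1); total 2.
Path Plant→Sub3→City (+1); total 3.
No residual Plant→City path; max flow = 3.
Certifying cut of size 3: {Plant→City, Plant→Sub1, Plant→Sub3}.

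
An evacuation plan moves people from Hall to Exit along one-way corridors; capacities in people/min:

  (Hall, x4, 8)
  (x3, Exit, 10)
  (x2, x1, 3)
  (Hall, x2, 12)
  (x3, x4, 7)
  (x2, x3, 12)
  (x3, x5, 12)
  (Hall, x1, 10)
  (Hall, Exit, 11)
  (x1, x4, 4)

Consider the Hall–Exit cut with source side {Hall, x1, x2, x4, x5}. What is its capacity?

23

Edges leaving {Hall, x1, x2, x4, x5}: Hall→Exit (11), x2→x3 (12).
Cut capacity = 11 + 12 = 23.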